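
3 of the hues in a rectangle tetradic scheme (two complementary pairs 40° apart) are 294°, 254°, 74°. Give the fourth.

A rectangular tetradic uses two complementary pairs 40° apart: offsets 0°, 40°, 180°, 220°.
Among {74°, 254°, 294°}, 254° and 74° are a 180° pair.
The remaining hue 294° needs its own complement: 294 + 180 = 474 → 474 − 360 = 114°

114°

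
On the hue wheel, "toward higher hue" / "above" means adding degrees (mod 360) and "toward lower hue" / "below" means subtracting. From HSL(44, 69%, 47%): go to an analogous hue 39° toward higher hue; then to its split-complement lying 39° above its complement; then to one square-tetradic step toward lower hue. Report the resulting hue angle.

+39° (analog 39° ↑): 44 + 39 = 83°
+219° (split-comp 39° ↑): 83 + 219 = 302°
−90° (square ↓): 302 − 90 = 212°

212°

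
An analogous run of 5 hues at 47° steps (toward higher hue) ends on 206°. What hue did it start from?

18°

4 steps of 47° (toward higher hue) give a net shift of +188°.
Start = end − shift: 206 − 188 = 18°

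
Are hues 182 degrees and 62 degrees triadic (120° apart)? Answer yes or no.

Angular distance: |182 − 62| = 120 = 120°.
Triadic (120° apart) requires 120°.

yes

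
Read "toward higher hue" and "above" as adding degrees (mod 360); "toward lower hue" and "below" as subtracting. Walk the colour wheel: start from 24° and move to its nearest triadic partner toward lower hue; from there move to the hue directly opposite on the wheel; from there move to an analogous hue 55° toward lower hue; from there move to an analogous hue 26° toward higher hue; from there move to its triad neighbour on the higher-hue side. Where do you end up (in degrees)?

175°

triadic ↓ −120°: 24 − 120 = -96 → -96 + 360 = 264°
complement +180°: 264 + 180 = 444 → 444 − 360 = 84°
analog 55° ↓ −55°: 84 − 55 = 29°
analog 26° ↑ +26°: 29 + 26 = 55°
triadic ↑ +120°: 55 + 120 = 175°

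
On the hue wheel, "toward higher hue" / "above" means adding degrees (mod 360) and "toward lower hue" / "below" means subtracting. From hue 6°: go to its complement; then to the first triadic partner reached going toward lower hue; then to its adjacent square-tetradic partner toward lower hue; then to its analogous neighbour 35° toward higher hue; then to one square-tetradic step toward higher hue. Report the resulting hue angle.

+180° (complement): 6 + 180 = 186°
−120° (triadic ↓): 186 − 120 = 66°
−90° (square ↓): 66 − 90 = -24 → -24 + 360 = 336°
+35° (analog 35° ↑): 336 + 35 = 371 → 371 − 360 = 11°
+90° (square ↑): 11 + 90 = 101°

101°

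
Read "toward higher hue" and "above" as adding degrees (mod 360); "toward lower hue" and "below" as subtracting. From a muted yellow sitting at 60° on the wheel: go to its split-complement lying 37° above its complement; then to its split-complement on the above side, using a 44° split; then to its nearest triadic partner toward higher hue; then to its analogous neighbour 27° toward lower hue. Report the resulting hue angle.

234°

+217° (split-comp 37° ↑): 60 + 217 = 277°
+224° (split-comp 44° ↑): 277 + 224 = 501 → 501 − 360 = 141°
+120° (triadic ↑): 141 + 120 = 261°
−27° (analog 27° ↓): 261 − 27 = 234°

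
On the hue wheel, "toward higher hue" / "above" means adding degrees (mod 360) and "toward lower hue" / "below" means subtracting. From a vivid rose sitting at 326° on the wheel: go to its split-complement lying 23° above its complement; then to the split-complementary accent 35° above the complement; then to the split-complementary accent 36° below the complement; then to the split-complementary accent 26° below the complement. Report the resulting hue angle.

split-comp 23° ↑ +203°: 326 + 203 = 529 → 529 − 360 = 169°
split-comp 35° ↑ +215°: 169 + 215 = 384 → 384 − 360 = 24°
split-comp 36° ↓ +144°: 24 + 144 = 168°
split-comp 26° ↓ +154°: 168 + 154 = 322°

322°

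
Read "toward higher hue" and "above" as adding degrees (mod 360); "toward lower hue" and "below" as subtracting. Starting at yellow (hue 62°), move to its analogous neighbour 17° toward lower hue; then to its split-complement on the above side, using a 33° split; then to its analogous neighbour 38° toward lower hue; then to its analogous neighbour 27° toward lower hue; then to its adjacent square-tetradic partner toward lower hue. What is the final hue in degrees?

62 − 17 = 45°   (analog 17° ↓)
45 + 213 = 258°   (split-comp 33° ↑)
258 − 38 = 220°   (analog 38° ↓)
220 − 27 = 193°   (analog 27° ↓)
193 − 90 = 103°   (square ↓)

103°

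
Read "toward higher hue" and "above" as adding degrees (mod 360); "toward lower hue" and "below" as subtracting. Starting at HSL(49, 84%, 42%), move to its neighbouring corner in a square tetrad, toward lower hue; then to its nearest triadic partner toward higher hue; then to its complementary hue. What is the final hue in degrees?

259°

−90° (square ↓): 49 − 90 = -41 → -41 + 360 = 319°
+120° (triadic ↑): 319 + 120 = 439 → 439 − 360 = 79°
+180° (complement): 79 + 180 = 259°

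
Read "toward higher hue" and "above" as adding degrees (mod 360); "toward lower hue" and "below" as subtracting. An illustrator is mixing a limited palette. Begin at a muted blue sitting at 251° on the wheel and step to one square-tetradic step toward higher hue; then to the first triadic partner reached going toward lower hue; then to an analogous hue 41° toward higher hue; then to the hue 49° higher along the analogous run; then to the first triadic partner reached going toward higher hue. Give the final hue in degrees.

71°

+90° (square ↑): 251 + 90 = 341°
−120° (triadic ↓): 341 − 120 = 221°
+41° (analog 41° ↑): 221 + 41 = 262°
+49° (analog 49° ↑): 262 + 49 = 311°
+120° (triadic ↑): 311 + 120 = 431 → 431 − 360 = 71°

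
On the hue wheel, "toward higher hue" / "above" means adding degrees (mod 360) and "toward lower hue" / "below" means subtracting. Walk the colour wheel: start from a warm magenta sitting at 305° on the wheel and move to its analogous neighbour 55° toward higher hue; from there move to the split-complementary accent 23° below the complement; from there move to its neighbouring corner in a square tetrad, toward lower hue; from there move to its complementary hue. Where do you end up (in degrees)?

+55° (analog 55° ↑): 305 + 55 = 360 → 360 − 360 = 0°
+157° (split-comp 23° ↓): 0 + 157 = 157°
−90° (square ↓): 157 − 90 = 67°
+180° (complement): 67 + 180 = 247°

247°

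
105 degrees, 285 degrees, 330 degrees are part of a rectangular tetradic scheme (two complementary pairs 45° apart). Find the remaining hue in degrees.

150°

A rectangular tetradic uses two complementary pairs 45° apart: offsets 0°, 45°, 180°, 225°.
Among {105°, 285°, 330°}, 285° and 105° are a 180° pair.
The remaining hue 330° needs its own complement: 330 + 180 = 510 → 510 − 360 = 150°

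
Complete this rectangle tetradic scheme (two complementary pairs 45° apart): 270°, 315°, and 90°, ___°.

135°

A rectangular tetradic uses two complementary pairs 45° apart: offsets 0°, 45°, 180°, 225°.
Among {90°, 270°, 315°}, 90° and 270° are a 180° pair.
The remaining hue 315° needs its own complement: 315 + 180 = 495 → 495 − 360 = 135°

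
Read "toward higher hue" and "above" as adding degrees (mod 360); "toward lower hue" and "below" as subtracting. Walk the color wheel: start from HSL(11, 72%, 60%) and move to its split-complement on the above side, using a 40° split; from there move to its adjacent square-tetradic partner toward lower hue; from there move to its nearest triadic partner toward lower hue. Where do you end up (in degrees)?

11 + 220 = 231°   (split-comp 40° ↑)
231 − 90 = 141°   (square ↓)
141 − 120 = 21°   (triadic ↓)

21°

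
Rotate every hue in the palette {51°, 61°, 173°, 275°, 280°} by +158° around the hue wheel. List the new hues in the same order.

209°, 219°, 331°, 73°, 78°

51 + 158 = 209°
61 + 158 = 219°
173 + 158 = 331°
275 + 158 = 433 → 433 − 360 = 73°
280 + 158 = 438 → 438 − 360 = 78°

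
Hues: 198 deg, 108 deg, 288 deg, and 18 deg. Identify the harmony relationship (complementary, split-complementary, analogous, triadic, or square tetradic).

Sort the hues: 18°, 108°, 198°, 288°.
Successive gaps around the wheel: 90°, 90°, 90°, 90°.
Four hues every 90° form a square tetradic scheme.

square tetradic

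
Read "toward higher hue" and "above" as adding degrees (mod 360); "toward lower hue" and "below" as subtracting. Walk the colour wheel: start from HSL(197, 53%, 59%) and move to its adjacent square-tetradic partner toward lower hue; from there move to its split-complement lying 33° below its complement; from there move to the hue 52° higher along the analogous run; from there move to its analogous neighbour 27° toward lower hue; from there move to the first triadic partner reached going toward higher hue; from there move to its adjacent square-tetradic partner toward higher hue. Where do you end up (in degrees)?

square ↓ −90°: 197 − 90 = 107°
split-comp 33° ↓ +147°: 107 + 147 = 254°
analog 52° ↑ +52°: 254 + 52 = 306°
analog 27° ↓ −27°: 306 − 27 = 279°
triadic ↑ +120°: 279 + 120 = 399 → 399 − 360 = 39°
square ↑ +90°: 39 + 90 = 129°

129°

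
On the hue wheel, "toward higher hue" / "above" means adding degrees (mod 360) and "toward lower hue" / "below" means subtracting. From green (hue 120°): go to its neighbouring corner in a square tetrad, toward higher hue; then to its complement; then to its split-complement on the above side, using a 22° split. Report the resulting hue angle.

232°

+90° (square ↑): 120 + 90 = 210°
+180° (complement): 210 + 180 = 390 → 390 − 360 = 30°
+202° (split-comp 22° ↑): 30 + 202 = 232°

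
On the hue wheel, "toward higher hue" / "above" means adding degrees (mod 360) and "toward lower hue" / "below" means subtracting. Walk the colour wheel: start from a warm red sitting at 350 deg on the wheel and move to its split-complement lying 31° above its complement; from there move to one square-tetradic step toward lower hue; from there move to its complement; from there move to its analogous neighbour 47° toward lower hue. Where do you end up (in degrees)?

350 + 211 = 561 → 561 − 360 = 201°   (split-comp 31° ↑)
201 − 90 = 111°   (square ↓)
111 + 180 = 291°   (complement)
291 − 47 = 244°   (analog 47° ↓)

244°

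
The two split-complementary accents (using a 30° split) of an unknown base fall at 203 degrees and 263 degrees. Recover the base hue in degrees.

The accents sit 30° either side of the complement, so the complement is their short-arc midpoint on the wheel.
Short-arc midpoint of 203° and 263°: 233°.
Base is 180° from the complement: 233 − 180 = 53°

53°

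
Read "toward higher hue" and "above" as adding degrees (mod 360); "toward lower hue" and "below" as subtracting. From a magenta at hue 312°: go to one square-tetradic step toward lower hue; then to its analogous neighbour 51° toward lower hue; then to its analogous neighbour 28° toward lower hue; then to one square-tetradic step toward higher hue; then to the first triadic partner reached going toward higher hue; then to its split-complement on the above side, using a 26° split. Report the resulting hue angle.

square ↓ −90°: 312 − 90 = 222°
analog 51° ↓ −51°: 222 − 51 = 171°
analog 28° ↓ −28°: 171 − 28 = 143°
square ↑ +90°: 143 + 90 = 233°
triadic ↑ +120°: 233 + 120 = 353°
split-comp 26° ↑ +206°: 353 + 206 = 559 → 559 − 360 = 199°

199°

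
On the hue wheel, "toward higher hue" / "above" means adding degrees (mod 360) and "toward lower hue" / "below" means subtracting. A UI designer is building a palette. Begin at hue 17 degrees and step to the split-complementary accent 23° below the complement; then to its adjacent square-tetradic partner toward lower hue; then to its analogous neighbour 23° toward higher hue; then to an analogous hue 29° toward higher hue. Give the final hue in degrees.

136°

+157° (split-comp 23° ↓): 17 + 157 = 174°
−90° (square ↓): 174 − 90 = 84°
+23° (analog 23° ↑): 84 + 23 = 107°
+29° (analog 29° ↑): 107 + 29 = 136°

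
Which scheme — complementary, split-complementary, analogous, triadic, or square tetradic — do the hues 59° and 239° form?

complementary

Sort the hues: 59°, 239°.
Successive gaps around the wheel: 180°, 180°.
Two hues 180° apart are complementary.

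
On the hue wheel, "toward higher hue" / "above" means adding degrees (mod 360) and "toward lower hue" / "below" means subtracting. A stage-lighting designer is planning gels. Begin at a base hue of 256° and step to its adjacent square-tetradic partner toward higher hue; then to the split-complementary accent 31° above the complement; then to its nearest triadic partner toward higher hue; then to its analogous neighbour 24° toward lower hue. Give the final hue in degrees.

+90° (square ↑): 256 + 90 = 346°
+211° (split-comp 31° ↑): 346 + 211 = 557 → 557 − 360 = 197°
+120° (triadic ↑): 197 + 120 = 317°
−24° (analog 24° ↓): 317 − 24 = 293°

293°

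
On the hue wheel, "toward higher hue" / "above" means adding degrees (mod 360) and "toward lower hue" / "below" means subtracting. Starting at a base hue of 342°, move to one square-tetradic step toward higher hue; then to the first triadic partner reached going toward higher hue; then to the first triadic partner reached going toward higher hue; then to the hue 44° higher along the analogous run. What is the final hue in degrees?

+90° (square ↑): 342 + 90 = 432 → 432 − 360 = 72°
+120° (triadic ↑): 72 + 120 = 192°
+120° (triadic ↑): 192 + 120 = 312°
+44° (analog 44° ↑): 312 + 44 = 356°

356°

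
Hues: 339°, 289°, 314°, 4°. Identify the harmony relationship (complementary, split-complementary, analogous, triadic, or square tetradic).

Sort the hues: 4°, 289°, 314°, 339°.
Successive gaps around the wheel: 285°, 25°, 25°, 25°.
A run of hues at equal small steps (25°) with one large closing gap is an analogous group.

analogous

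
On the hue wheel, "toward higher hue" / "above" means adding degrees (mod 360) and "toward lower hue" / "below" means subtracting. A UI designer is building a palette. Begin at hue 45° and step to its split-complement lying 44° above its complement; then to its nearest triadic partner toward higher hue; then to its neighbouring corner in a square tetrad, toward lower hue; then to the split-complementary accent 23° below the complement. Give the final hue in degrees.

split-comp 44° ↑ +224°: 45 + 224 = 269°
triadic ↑ +120°: 269 + 120 = 389 → 389 − 360 = 29°
square ↓ −90°: 29 − 90 = -61 → -61 + 360 = 299°
split-comp 23° ↓ +157°: 299 + 157 = 456 → 456 − 360 = 96°

96°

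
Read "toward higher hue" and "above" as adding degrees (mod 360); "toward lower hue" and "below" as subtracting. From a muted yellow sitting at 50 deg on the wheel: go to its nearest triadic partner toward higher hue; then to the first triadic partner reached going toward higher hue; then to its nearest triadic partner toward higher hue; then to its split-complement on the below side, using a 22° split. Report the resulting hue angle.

208°

triadic ↑ +120°: 50 + 120 = 170°
triadic ↑ +120°: 170 + 120 = 290°
triadic ↑ +120°: 290 + 120 = 410 → 410 − 360 = 50°
split-comp 22° ↓ +158°: 50 + 158 = 208°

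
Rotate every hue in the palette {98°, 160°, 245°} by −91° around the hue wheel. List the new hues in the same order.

98 − 91 = 7°
160 − 91 = 69°
245 − 91 = 154°

7°, 69°, 154°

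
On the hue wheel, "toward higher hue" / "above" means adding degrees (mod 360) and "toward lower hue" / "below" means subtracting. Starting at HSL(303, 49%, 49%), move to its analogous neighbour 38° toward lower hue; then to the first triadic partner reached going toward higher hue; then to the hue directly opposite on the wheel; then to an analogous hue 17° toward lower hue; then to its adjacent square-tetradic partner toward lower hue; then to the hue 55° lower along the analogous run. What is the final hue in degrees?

43°

−38° (analog 38° ↓): 303 − 38 = 265°
+120° (triadic ↑): 265 + 120 = 385 → 385 − 360 = 25°
+180° (complement): 25 + 180 = 205°
−17° (analog 17° ↓): 205 − 17 = 188°
−90° (square ↓): 188 − 90 = 98°
−55° (analog 55° ↓): 98 − 55 = 43°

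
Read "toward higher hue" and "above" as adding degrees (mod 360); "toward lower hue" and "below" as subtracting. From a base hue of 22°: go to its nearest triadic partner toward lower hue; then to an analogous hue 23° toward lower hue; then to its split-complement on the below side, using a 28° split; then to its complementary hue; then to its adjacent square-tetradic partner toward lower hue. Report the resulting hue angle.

121°

−120° (triadic ↓): 22 − 120 = -98 → -98 + 360 = 262°
−23° (analog 23° ↓): 262 − 23 = 239°
+152° (split-comp 28° ↓): 239 + 152 = 391 → 391 − 360 = 31°
+180° (complement): 31 + 180 = 211°
−90° (square ↓): 211 − 90 = 121°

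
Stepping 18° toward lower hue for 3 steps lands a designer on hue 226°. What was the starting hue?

280°

3 steps of 18° (toward lower hue) give a net shift of −54°.
Start = end − shift: 226 + 54 = 280°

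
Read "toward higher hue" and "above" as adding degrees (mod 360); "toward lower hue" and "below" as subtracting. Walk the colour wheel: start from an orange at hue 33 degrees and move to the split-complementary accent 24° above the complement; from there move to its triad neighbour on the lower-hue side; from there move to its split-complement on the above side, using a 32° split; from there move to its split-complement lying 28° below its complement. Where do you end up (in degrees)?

+204° (split-comp 24° ↑): 33 + 204 = 237°
−120° (triadic ↓): 237 − 120 = 117°
+212° (split-comp 32° ↑): 117 + 212 = 329°
+152° (split-comp 28° ↓): 329 + 152 = 481 → 481 − 360 = 121°

121°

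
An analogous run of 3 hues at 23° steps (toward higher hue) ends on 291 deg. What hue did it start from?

245°

2 steps of 23° (toward higher hue) give a net shift of +46°.
Start = end − shift: 291 − 46 = 245°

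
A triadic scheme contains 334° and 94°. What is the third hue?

214°

A triad spaces three hues 120° apart.
The full set is {94°, 214°, 334°}.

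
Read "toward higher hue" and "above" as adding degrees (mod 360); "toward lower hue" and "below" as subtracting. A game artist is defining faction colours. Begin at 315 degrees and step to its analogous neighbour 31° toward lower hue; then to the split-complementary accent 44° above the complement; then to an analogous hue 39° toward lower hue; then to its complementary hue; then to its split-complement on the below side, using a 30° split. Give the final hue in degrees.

315 − 31 = 284°   (analog 31° ↓)
284 + 224 = 508 → 508 − 360 = 148°   (split-comp 44° ↑)
148 − 39 = 109°   (analog 39° ↓)
109 + 180 = 289°   (complement)
289 + 150 = 439 → 439 − 360 = 79°   (split-comp 30° ↓)

79°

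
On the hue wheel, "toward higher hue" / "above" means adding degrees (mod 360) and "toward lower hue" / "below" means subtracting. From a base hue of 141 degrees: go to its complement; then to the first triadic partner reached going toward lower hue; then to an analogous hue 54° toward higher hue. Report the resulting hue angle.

141 + 180 = 321°   (complement)
321 − 120 = 201°   (triadic ↓)
201 + 54 = 255°   (analog 54° ↑)

255°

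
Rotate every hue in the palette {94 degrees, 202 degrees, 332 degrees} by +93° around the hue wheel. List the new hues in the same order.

94 + 93 = 187°
202 + 93 = 295°
332 + 93 = 425 → 425 − 360 = 65°

187°, 295°, 65°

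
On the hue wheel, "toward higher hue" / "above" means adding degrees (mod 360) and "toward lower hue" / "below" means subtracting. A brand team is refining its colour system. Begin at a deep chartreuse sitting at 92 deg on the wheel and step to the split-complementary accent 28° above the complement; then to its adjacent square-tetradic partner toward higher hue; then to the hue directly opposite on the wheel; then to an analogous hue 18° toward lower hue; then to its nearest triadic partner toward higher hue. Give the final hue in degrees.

split-comp 28° ↑ +208°: 92 + 208 = 300°
square ↑ +90°: 300 + 90 = 390 → 390 − 360 = 30°
complement +180°: 30 + 180 = 210°
analog 18° ↓ −18°: 210 − 18 = 192°
triadic ↑ +120°: 192 + 120 = 312°

312°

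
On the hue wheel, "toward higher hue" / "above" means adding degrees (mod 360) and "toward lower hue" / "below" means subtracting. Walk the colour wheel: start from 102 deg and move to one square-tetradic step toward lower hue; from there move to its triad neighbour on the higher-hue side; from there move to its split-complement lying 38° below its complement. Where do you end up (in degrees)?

−90° (square ↓): 102 − 90 = 12°
+120° (triadic ↑): 12 + 120 = 132°
+142° (split-comp 38° ↓): 132 + 142 = 274°

274°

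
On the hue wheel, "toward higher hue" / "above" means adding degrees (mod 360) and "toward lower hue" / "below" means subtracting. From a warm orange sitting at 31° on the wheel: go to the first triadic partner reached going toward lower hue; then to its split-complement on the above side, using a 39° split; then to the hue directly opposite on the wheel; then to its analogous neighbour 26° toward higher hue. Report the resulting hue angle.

31 − 120 = -89 → -89 + 360 = 271°   (triadic ↓)
271 + 219 = 490 → 490 − 360 = 130°   (split-comp 39° ↑)
130 + 180 = 310°   (complement)
310 + 26 = 336°   (analog 26° ↑)

336°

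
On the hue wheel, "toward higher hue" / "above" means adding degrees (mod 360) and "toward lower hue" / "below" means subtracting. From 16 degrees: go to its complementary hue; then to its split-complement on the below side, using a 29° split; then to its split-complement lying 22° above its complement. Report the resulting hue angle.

189°

complement +180°: 16 + 180 = 196°
split-comp 29° ↓ +151°: 196 + 151 = 347°
split-comp 22° ↑ +202°: 347 + 202 = 549 → 549 − 360 = 189°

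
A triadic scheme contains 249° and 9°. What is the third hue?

A triad spaces three hues 120° apart.
The full set is {9°, 129°, 249°}.

129°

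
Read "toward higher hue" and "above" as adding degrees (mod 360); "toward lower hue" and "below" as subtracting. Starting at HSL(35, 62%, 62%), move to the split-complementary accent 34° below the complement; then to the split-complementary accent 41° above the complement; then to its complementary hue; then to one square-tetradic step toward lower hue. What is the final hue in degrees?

split-comp 34° ↓ +146°: 35 + 146 = 181°
split-comp 41° ↑ +221°: 181 + 221 = 402 → 402 − 360 = 42°
complement +180°: 42 + 180 = 222°
square ↓ −90°: 222 − 90 = 132°

132°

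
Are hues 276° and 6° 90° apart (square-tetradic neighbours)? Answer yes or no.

Angular distance: |276 − 6| = 270; shorter arc = 360 − 270 = 90°.
90° apart (square-tetradic neighbours) requires 90°.

yes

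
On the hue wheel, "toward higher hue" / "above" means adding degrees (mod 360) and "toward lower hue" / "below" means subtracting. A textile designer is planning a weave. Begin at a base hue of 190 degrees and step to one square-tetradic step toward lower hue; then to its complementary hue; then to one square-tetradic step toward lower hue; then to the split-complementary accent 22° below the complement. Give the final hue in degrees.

348°

190 − 90 = 100°   (square ↓)
100 + 180 = 280°   (complement)
280 − 90 = 190°   (square ↓)
190 + 158 = 348°   (split-comp 22° ↓)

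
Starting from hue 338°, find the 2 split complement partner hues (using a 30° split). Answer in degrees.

128° and 188°

Split-complementary hues sit 30° either side of the complement.
Complement of 338°: 338 + 180 = 518 → 518 − 360 = 158°
158 − 30 = 128°
158 + 30 = 188°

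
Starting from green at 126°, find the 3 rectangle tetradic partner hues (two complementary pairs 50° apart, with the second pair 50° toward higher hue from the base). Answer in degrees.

176°, 306° and 356°

A rectangular tetradic uses two complementary pairs 50° apart: offsets 0°, 50°, 180°, 230°.
126 + 50 = 176°
126 + 180 = 306°
126 + 230 = 356°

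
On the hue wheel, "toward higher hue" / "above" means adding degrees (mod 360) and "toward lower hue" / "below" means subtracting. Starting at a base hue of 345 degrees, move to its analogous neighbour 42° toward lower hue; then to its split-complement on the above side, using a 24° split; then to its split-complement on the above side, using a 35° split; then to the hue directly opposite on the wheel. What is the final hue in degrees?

182°

345 − 42 = 303°   (analog 42° ↓)
303 + 204 = 507 → 507 − 360 = 147°   (split-comp 24° ↑)
147 + 215 = 362 → 362 − 360 = 2°   (split-comp 35° ↑)
2 + 180 = 182°   (complement)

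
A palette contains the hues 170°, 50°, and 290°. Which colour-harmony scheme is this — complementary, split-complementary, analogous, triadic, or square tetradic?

triadic

Sort the hues: 50°, 170°, 290°.
Successive gaps around the wheel: 120°, 120°, 120°.
Three hues equally spaced 120° apart form a triad.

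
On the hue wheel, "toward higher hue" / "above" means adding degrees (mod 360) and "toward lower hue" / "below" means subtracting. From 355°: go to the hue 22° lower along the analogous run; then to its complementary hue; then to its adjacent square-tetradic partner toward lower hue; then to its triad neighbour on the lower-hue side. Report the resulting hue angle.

303°

355 − 22 = 333°   (analog 22° ↓)
333 + 180 = 513 → 513 − 360 = 153°   (complement)
153 − 90 = 63°   (square ↓)
63 − 120 = -57 → -57 + 360 = 303°   (triadic ↓)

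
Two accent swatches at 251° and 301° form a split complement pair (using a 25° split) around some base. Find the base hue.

96°

The accents sit 25° either side of the complement, so the complement is their short-arc midpoint on the wheel.
Short-arc midpoint of 251° and 301°: 276°.
Base is 180° from the complement: 276 − 180 = 96°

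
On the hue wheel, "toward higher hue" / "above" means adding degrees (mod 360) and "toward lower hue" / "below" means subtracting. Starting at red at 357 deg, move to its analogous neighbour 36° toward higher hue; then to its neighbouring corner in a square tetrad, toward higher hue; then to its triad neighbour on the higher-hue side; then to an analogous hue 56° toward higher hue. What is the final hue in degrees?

299°

+36° (analog 36° ↑): 357 + 36 = 393 → 393 − 360 = 33°
+90° (square ↑): 33 + 90 = 123°
+120° (triadic ↑): 123 + 120 = 243°
+56° (analog 56° ↑): 243 + 56 = 299°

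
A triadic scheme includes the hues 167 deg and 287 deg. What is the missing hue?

A triad places three hues 120° apart.
The full set through 167° is {47°, 167°, 287°}.
Given {167°, 287°}, the missing hue is 47°.

47°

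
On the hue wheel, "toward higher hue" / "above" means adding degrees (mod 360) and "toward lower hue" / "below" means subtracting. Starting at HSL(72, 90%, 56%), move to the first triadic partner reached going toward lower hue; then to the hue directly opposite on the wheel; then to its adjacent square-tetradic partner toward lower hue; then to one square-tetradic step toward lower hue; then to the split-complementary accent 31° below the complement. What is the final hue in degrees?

triadic ↓ −120°: 72 − 120 = -48 → -48 + 360 = 312°
complement +180°: 312 + 180 = 492 → 492 − 360 = 132°
square ↓ −90°: 132 − 90 = 42°
square ↓ −90°: 42 − 90 = -48 → -48 + 360 = 312°
split-comp 31° ↓ +149°: 312 + 149 = 461 → 461 − 360 = 101°

101°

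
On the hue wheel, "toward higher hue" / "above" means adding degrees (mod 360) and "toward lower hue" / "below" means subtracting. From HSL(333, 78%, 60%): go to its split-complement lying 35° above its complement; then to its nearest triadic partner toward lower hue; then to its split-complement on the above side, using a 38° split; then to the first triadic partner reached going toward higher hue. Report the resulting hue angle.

333 + 215 = 548 → 548 − 360 = 188°   (split-comp 35° ↑)
188 − 120 = 68°   (triadic ↓)
68 + 218 = 286°   (split-comp 38° ↑)
286 + 120 = 406 → 406 − 360 = 46°   (triadic ↑)

46°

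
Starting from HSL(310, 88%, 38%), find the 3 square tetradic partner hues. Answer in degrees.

310 + 90 = 400 → 400 − 360 = 40°
310 + 180 = 490 → 490 − 360 = 130°
310 + 270 = 580 → 580 − 360 = 220°

40°, 130°, 220°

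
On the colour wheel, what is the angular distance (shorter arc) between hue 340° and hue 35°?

|340 − 35| = 305.
The shorter arc is 360 − 305 = 55°.

55°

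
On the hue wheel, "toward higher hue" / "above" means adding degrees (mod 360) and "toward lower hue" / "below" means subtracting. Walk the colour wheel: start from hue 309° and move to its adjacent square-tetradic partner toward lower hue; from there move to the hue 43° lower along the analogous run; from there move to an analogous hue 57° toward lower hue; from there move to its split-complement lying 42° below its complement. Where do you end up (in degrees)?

257°

309 − 90 = 219°   (square ↓)
219 − 43 = 176°   (analog 43° ↓)
176 − 57 = 119°   (analog 57° ↓)
119 + 138 = 257°   (split-comp 42° ↓)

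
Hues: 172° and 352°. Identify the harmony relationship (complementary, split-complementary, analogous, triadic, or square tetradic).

Sort the hues: 172°, 352°.
Successive gaps around the wheel: 180°, 180°.
Two hues 180° apart are complementary.

complementary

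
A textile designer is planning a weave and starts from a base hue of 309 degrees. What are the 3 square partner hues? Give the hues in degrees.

A square tetradic scheme places four hues every 90°.
309 + 90 = 399 → 399 − 360 = 39°
309 + 180 = 489 → 489 − 360 = 129°
309 + 270 = 579 → 579 − 360 = 219°

39°, 129°, 219°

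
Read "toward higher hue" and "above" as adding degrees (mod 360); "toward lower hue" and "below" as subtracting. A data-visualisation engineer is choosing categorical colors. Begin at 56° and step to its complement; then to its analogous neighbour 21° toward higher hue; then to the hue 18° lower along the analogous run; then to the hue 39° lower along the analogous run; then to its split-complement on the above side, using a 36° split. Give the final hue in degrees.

complement +180°: 56 + 180 = 236°
analog 21° ↑ +21°: 236 + 21 = 257°
analog 18° ↓ −18°: 257 − 18 = 239°
analog 39° ↓ −39°: 239 − 39 = 200°
split-comp 36° ↑ +216°: 200 + 216 = 416 → 416 − 360 = 56°

56°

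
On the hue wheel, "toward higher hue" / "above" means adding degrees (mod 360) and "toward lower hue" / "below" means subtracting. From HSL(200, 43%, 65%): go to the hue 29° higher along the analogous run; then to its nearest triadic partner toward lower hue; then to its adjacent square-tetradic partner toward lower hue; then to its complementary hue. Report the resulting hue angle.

199°

+29° (analog 29° ↑): 200 + 29 = 229°
−120° (triadic ↓): 229 − 120 = 109°
−90° (square ↓): 109 − 90 = 19°
+180° (complement): 19 + 180 = 199°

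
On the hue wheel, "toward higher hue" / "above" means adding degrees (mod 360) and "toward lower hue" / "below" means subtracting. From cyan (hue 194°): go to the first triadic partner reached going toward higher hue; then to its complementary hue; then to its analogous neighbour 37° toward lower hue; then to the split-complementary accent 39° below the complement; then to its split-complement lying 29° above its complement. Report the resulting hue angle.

87°

194 + 120 = 314°   (triadic ↑)
314 + 180 = 494 → 494 − 360 = 134°   (complement)
134 − 37 = 97°   (analog 37° ↓)
97 + 141 = 238°   (split-comp 39° ↓)
238 + 209 = 447 → 447 − 360 = 87°   (split-comp 29° ↑)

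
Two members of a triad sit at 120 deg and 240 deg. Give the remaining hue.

A triad spaces three hues 120° apart.
The full set is {0°, 120°, 240°}.

0°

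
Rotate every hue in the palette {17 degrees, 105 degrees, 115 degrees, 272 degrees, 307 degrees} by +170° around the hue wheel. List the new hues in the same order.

17 + 170 = 187°
105 + 170 = 275°
115 + 170 = 285°
272 + 170 = 442 → 442 − 360 = 82°
307 + 170 = 477 → 477 − 360 = 117°

187°, 275°, 285°, 82°, 117°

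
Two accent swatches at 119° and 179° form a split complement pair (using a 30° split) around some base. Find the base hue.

The accents sit 30° either side of the complement, so the complement is their short-arc midpoint on the wheel.
Short-arc midpoint of 119° and 179°: 149°.
Base is 180° from the complement: 149 − 180 = -31 → -31 + 360 = 329°

329°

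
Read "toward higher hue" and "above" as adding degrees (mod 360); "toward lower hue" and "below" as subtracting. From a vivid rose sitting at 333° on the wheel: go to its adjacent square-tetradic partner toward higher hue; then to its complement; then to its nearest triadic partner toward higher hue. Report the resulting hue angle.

3°

square ↑ +90°: 333 + 90 = 423 → 423 − 360 = 63°
complement +180°: 63 + 180 = 243°
triadic ↑ +120°: 243 + 120 = 363 → 363 − 360 = 3°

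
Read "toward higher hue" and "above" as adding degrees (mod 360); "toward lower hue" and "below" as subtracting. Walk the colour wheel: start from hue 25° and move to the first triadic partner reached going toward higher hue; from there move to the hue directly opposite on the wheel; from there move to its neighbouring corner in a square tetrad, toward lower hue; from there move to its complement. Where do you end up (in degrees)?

55°

25 + 120 = 145°   (triadic ↑)
145 + 180 = 325°   (complement)
325 − 90 = 235°   (square ↓)
235 + 180 = 415 → 415 − 360 = 55°   (complement)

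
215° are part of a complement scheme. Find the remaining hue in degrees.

The complement sits 180° across the wheel.
The full set through 215° is {35°, 215°}.
Given {215°}, the missing hue is 35°.

35°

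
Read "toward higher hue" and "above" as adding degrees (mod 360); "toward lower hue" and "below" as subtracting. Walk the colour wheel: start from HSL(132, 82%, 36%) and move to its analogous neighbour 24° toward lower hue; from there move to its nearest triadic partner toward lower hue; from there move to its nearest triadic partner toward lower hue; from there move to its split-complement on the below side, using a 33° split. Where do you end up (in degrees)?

−24° (analog 24° ↓): 132 − 24 = 108°
−120° (triadic ↓): 108 − 120 = -12 → -12 + 360 = 348°
−120° (triadic ↓): 348 − 120 = 228°
+147° (split-comp 33° ↓): 228 + 147 = 375 → 375 − 360 = 15°

15°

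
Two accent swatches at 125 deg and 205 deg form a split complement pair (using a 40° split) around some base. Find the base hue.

The accents sit 40° either side of the complement, so the complement is their short-arc midpoint on the wheel.
Short-arc midpoint of 125° and 205°: 165°.
Base is 180° from the complement: 165 − 180 = -15 → -15 + 360 = 345°

345°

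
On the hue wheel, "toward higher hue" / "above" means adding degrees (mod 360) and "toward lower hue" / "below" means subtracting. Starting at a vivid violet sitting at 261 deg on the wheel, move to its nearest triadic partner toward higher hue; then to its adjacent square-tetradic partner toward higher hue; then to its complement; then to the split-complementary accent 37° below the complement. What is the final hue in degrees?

+120° (triadic ↑): 261 + 120 = 381 → 381 − 360 = 21°
+90° (square ↑): 21 + 90 = 111°
+180° (complement): 111 + 180 = 291°
+143° (split-comp 37° ↓): 291 + 143 = 434 → 434 − 360 = 74°

74°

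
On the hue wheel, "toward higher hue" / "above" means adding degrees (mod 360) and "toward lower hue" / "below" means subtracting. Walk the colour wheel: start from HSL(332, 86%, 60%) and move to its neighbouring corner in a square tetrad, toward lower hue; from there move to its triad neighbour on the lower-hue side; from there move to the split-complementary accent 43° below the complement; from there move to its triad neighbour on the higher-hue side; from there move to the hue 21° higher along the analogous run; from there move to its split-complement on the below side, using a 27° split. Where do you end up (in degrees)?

−90° (square ↓): 332 − 90 = 242°
−120° (triadic ↓): 242 − 120 = 122°
+137° (split-comp 43° ↓): 122 + 137 = 259°
+120° (triadic ↑): 259 + 120 = 379 → 379 − 360 = 19°
+21° (analog 21° ↑): 19 + 21 = 40°
+153° (split-comp 27° ↓): 40 + 153 = 193°

193°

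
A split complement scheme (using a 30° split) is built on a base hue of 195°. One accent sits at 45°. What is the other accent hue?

Split-complementary hues sit 30° either side of the complement.
Complement of the base 195°: 195 + 180 = 375 → 375 − 360 = 15°
The given accent 45° is 30° one side of 15°; the other accent sits 30° the other side: 15 − 30 = -15 → -15 + 360 = 345°

345°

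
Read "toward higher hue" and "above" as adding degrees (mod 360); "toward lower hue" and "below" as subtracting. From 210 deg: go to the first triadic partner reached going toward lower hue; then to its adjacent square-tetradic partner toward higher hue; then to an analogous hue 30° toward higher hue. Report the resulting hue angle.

−120° (triadic ↓): 210 − 120 = 90°
+90° (square ↑): 90 + 90 = 180°
+30° (analog 30° ↑): 180 + 30 = 210°

210°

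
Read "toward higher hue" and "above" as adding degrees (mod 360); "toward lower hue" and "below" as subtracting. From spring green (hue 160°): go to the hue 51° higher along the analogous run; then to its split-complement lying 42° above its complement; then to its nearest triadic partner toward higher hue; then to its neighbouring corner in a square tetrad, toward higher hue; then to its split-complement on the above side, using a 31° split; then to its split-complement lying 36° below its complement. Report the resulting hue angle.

278°

160 + 51 = 211°   (analog 51° ↑)
211 + 222 = 433 → 433 − 360 = 73°   (split-comp 42° ↑)
73 + 120 = 193°   (triadic ↑)
193 + 90 = 283°   (square ↑)
283 + 211 = 494 → 494 − 360 = 134°   (split-comp 31° ↑)
134 + 144 = 278°   (split-comp 36° ↓)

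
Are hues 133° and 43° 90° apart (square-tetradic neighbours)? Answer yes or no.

Angular distance: |133 − 43| = 90 = 90°.
90° apart (square-tetradic neighbours) requires 90°.

yes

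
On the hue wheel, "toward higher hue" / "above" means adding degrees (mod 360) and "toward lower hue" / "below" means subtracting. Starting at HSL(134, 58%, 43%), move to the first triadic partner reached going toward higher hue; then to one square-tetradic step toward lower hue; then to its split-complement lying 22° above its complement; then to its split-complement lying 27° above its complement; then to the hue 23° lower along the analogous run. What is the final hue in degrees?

190°

134 + 120 = 254°   (triadic ↑)
254 − 90 = 164°   (square ↓)
164 + 202 = 366 → 366 − 360 = 6°   (split-comp 22° ↑)
6 + 207 = 213°   (split-comp 27° ↑)
213 − 23 = 190°   (analog 23° ↓)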